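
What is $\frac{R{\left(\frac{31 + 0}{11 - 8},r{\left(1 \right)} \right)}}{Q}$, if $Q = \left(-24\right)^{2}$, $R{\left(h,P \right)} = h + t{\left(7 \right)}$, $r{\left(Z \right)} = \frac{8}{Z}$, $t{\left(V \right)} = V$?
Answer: $\frac{13}{432} \approx 0.030093$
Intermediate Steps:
$R{\left(h,P \right)} = 7 + h$ ($R{\left(h,P \right)} = h + 7 = 7 + h$)
$Q = 576$
$\frac{R{\left(\frac{31 + 0}{11 - 8},r{\left(1 \right)} \right)}}{Q} = \frac{7 + \frac{31 + 0}{11 - 8}}{576} = \left(7 + \frac{31}{3}\right) \frac{1}{576} = \frac{52}{3} \cdot \frac{1}{576} = \frac{13}{432}$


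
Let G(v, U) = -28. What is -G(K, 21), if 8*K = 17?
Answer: 28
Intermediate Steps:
K = 17/8 (K = (⅛)*17 = 17/8 ≈ 2.1250)
-G(K, 21) = -1*(-28) = 28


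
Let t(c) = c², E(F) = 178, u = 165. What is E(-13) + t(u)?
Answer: 27403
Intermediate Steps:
E(-13) + t(u) = 178 + 165² = 178 + 27225 = 27403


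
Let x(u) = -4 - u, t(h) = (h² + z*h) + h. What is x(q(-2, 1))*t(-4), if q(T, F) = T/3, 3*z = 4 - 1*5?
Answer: -400/9 ≈ -44.444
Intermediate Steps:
z = -⅓ (z = (4 - 1*5)/3 = (4 - 5)/3 = (⅓)*(-1) = -⅓ ≈ -0.33333)
t(h) = h² + 2*h/3 (t(h) = (h² - h/3) + h = h² + 2*h/3)
q(T, F) = T/3 (q(T, F) = T*(⅓) = T/3)
x(q(-2, 1))*t(-4) = (-4 - (-2)/3)*((⅓)*(-4)*(2 + 3*(-4))) = (-4 - 1*(-⅔))*((⅓)*(-4)*(2 - 12)) = (-4 + ⅔)*((⅓)*(-4)*(-10)) = -10/3*40/3 = -400/9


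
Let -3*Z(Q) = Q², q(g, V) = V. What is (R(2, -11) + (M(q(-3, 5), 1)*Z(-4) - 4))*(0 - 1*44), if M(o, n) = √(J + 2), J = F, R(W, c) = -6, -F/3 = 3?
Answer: 440 + 704*I*√7/3 ≈ 440.0 + 620.87*I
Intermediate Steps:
F = -9 (F = -3*3 = -9)
J = -9
M(o, n) = I*√7 (M(o, n) = √(-9 + 2) = √(-7) = I*√7)
Z(Q) = -Q²/3
(R(2, -11) + (M(q(-3, 5), 1)*Z(-4) - 4))*(0 - 1*44) = (-6 + ((I*√7)*(-⅓*(-4)²) - 4))*(0 - 1*44) = (-6 + ((I*√7)*(-⅓*16) - 4))*(0 - 44) = (-6 + ((I*√7)*(-16/3) - 4))*(-44) = (-6 + (-16*I*√7/3 - 4))*(-44) = (-6 + (-4 - 16*I*√7/3))*(-44) = (-10 - 16*I*√7/3)*(-44) = 440 + 704*I*√7/3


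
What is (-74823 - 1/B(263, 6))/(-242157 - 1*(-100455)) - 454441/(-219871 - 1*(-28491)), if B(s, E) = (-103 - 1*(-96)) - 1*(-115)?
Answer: 2125300304539/732211076520 ≈ 2.9026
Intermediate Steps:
B(s, E) = 108 (B(s, E) = (-103 + 96) + 115 = -7 + 115 = 108)
(-74823 - 1/B(263, 6))/(-242157 - 1*(-100455)) - 454441/(-219871 - 1*(-28491)) = (-74823 - 1/108)/(-242157 - 1*(-100455)) - 454441/(-219871 - 1*(-28491)) = (-74823 - 1*1/108)/(-242157 + 100455) - 454441/(-219871 + 28491) = (-74823 - 1/108)/(-141702) - 454441/(-191380) = -8080885/108*(-1/141702) - 454441*(-1/191380) = 8080885/15303816 + 454441/191380 = 2125300304539/732211076520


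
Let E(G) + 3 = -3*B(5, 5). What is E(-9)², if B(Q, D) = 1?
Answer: 36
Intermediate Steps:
E(G) = -6 (E(G) = -3 - 3*1 = -3 - 3 = -6)
E(-9)² = (-6)² = 36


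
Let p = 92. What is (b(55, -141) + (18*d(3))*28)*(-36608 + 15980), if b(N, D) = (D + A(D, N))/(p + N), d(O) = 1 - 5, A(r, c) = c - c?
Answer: 2038685868/49 ≈ 4.1606e+7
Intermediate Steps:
A(r, c) = 0
d(O) = -4
b(N, D) = D/(92 + N) (b(N, D) = (D + 0)/(92 + N) = D/(92 + N))
(b(55, -141) + (18*d(3))*28)*(-36608 + 15980) = (-141/(92 + 55) + (18*(-4))*28)*(-36608 + 15980) = (-141/147 - 72*28)*(-20628) = (-141*1/147 - 2016)*(-20628) = (-47/49 - 2016)*(-20628) = -98831/49*(-20628) = 2038685868/49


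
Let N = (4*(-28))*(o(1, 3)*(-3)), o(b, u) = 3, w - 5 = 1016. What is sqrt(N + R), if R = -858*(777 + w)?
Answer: 2*I*sqrt(385419) ≈ 1241.6*I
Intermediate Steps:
w = 1021 (w = 5 + 1016 = 1021)
R = -1542684 (R = -858*(777 + 1021) = -858*1798 = -1542684)
N = 1008 (N = (4*(-28))*(3*(-3)) = -112*(-9) = 1008)
sqrt(N + R) = sqrt(1008 - 1542684) = sqrt(-1541676) = 2*I*sqrt(385419)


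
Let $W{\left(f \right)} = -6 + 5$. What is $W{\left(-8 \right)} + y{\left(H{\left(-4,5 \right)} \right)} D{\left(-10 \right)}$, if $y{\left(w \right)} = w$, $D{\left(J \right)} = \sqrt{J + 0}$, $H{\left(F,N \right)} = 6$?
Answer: $-1 + 6 i \sqrt{10} \approx -1.0 + 18.974 i$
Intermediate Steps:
$W{\left(f \right)} = -1$
$D{\left(J \right)} = \sqrt{J}$
$W{\left(-8 \right)} + y{\left(H{\left(-4,5 \right)} \right)} D{\left(-10 \right)} = -1 + 6 \sqrt{-10} = -1 + 6 i \sqrt{10}$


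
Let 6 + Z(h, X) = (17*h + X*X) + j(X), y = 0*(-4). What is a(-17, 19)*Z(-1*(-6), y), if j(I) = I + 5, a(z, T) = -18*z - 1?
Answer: 30805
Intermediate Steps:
y = 0
a(z, T) = -1 - 18*z
j(I) = 5 + I
Z(h, X) = -1 + X + X² + 17*h (Z(h, X) = -6 + ((17*h + X*X) + (5 + X)) = -6 + ((17*h + X²) + (5 + X)) = -6 + ((X² + 17*h) + (5 + X)) = -6 + (5 + X + X² + 17*h) = -1 + X + X² + 17*h)
a(-17, 19)*Z(-1*(-6), y) = (-1 - 18*(-17))*(-1 + 0 + 0² + 17*(-1*(-6))) = (-1 + 306)*(-1 + 0 + 0 + 17*6) = 305*(-1 + 0 + 0 + 102) = 305*101 = 30805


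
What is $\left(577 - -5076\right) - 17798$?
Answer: $-12145$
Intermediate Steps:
$\left(577 - -5076\right) - 17798 = \left(577 + 5076\right) - 17798 = 5653 - 17798 = -12145$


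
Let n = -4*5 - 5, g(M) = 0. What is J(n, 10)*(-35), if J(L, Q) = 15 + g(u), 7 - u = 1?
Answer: -525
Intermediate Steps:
u = 6 (u = 7 - 1*1 = 7 - 1 = 6)
n = -25 (n = -20 - 5 = -25)
J(L, Q) = 15 (J(L, Q) = 15 + 0 = 15)
J(n, 10)*(-35) = 15*(-35) = -525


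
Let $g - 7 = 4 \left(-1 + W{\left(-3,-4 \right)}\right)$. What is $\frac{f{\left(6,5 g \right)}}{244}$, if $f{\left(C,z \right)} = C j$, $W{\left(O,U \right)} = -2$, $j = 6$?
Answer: $\frac{9}{61} \approx 0.14754$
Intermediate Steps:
$g = -5$ ($g = 7 + 4 \left(-1 - 2\right) = 7 + 4 \left(-3\right) = 7 - 12 = -5$)
$f{\left(C,z \right)} = 6 C$ ($f{\left(C,z \right)} = C 6 = 6 C$)
$\frac{f{\left(6,5 g \right)}}{244} = \frac{6 \cdot 6}{244} = 36 \cdot \frac{1}{244} = \frac{9}{61}$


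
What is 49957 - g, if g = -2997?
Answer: 52954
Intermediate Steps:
49957 - g = 49957 - 1*(-2997) = 49957 + 2997 = 52954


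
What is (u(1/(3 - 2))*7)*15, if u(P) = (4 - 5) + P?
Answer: 0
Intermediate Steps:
u(P) = -1 + P
(u(1/(3 - 2))*7)*15 = ((-1 + 1/(3 - 2))*7)*15 = ((-1 + 1/1)*7)*15 = ((-1 + 1)*7)*15 = (0*7)*15 = 0*15 = 0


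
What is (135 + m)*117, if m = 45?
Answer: 21060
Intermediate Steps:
(135 + m)*117 = (135 + 45)*117 = 180*117 = 21060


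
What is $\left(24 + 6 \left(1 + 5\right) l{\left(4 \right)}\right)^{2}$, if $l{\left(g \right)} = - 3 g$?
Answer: $166464$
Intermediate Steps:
$\left(24 + 6 \left(1 + 5\right) l{\left(4 \right)}\right)^{2} = \left(24 + 6 \left(1 + 5\right) \left(\left(-3\right) 4\right)\right)^{2} = \left(24 + 6 \cdot 6 \left(-12\right)\right)^{2} = \left(24 + 36 \left(-12\right)\right)^{2} = \left(24 - 432\right)^{2} = \left(-408\right)^{2} = 166464$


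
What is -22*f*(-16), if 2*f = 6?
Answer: 1056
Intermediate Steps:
f = 3 (f = (½)*6 = 3)
-22*f*(-16) = -22*3*(-16) = -66*(-16) = 1056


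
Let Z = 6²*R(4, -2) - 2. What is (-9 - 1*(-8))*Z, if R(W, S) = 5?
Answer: -178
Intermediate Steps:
Z = 178 (Z = 6²*5 - 2 = 36*5 - 2 = 180 - 2 = 178)
(-9 - 1*(-8))*Z = (-9 - 1*(-8))*178 = (-9 + 8)*178 = -1*178 = -178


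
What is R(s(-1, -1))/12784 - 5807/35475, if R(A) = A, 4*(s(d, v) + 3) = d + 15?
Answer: -148437901/907024800 ≈ -0.16365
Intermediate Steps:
s(d, v) = ¾ + d/4 (s(d, v) = -3 + (d + 15)/4 = -3 + (15 + d)/4 = -3 + (15/4 + d/4) = ¾ + d/4)
R(s(-1, -1))/12784 - 5807/35475 = (¾ + (¼)*(-1))/12784 - 5807/35475 = (¾ - ¼)*(1/12784) - 5807*1/35475 = (½)*(1/12784) - 5807/35475 = 1/25568 - 5807/35475 = -148437901/907024800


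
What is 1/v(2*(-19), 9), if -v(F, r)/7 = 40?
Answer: -1/280 ≈ -0.0035714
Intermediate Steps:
v(F, r) = -280 (v(F, r) = -7*40 = -280)
1/v(2*(-19), 9) = 1/(-280) = -1/280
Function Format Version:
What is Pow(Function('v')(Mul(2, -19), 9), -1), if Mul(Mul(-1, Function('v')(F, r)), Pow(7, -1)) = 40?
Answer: Rational(-1, 280) ≈ -0.0035714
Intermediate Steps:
Function('v')(F, r) = -280 (Function('v')(F, r) = Mul(-7, 40) = -280)
Pow(Function('v')(Mul(2, -19), 9), -1) = Pow(-280, -1) = Rational(-1, 280)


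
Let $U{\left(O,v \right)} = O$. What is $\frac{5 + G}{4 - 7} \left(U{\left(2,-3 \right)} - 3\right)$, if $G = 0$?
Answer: $\frac{5}{3} \approx 1.6667$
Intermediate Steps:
$\frac{5 + G}{4 - 7} \left(U{\left(2,-3 \right)} - 3\right) = \frac{5 + 0}{4 - 7} \left(2 - 3\right) = \frac{5}{-3} \left(-1\right) = 5 \left(- \frac{1}{3}\right) \left(-1\right) = \left(- \frac{5}{3}\right) \left(-1\right) = \frac{5}{3}$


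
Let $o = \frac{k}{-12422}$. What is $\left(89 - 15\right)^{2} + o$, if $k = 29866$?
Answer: $\frac{33996503}{6211} \approx 5473.6$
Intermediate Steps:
$o = - \frac{14933}{6211}$ ($o = \frac{29866}{-12422} = 29866 \left(- \frac{1}{12422}\right) = - \frac{14933}{6211} \approx -2.4043$)
$\left(89 - 15\right)^{2} + o = \left(89 - 15\right)^{2} - \frac{14933}{6211} = 74^{2} - \frac{14933}{6211} = 5476 - \frac{14933}{6211} = \frac{33996503}{6211}$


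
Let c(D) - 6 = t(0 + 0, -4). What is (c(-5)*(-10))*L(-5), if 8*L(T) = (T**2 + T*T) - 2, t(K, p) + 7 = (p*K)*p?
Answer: 60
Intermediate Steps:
t(K, p) = -7 + K*p**2 (t(K, p) = -7 + (p*K)*p = -7 + (K*p)*p = -7 + K*p**2)
c(D) = -1 (c(D) = 6 + (-7 + (0 + 0)*(-4)**2) = 6 + (-7 + 0*16) = 6 + (-7 + 0) = 6 - 7 = -1)
L(T) = -1/4 + T**2/4 (L(T) = ((T**2 + T*T) - 2)/8 = ((T**2 + T**2) - 2)/8 = (2*T**2 - 2)/8 = (-2 + 2*T**2)/8 = -1/4 + T**2/4)
(c(-5)*(-10))*L(-5) = (-1*(-10))*(-1/4 + (1/4)*(-5)**2) = 10*(-1/4 + (1/4)*25) = 10*(-1/4 + 25/4) = 10*6 = 60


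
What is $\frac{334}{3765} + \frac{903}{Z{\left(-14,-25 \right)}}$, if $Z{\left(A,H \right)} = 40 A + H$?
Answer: $- \frac{71209}{48945} \approx -1.4549$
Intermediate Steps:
$Z{\left(A,H \right)} = H + 40 A$
$\frac{334}{3765} + \frac{903}{Z{\left(-14,-25 \right)}} = \frac{334}{3765} + \frac{903}{-25 + 40 \left(-14\right)} = 334 \cdot \frac{1}{3765} + \frac{903}{-25 - 560} = \frac{334}{3765} + \frac{903}{-585} = \frac{334}{3765} + 903 \left(- \frac{1}{585}\right) = \frac{334}{3765} - \frac{301}{195} = - \frac{71209}{48945}$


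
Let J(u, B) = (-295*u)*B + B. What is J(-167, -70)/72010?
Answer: -344862/7201 ≈ -47.891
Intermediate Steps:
J(u, B) = B - 295*B*u (J(u, B) = -295*B*u + B = B - 295*B*u)
J(-167, -70)/72010 = -70*(1 - 295*(-167))/72010 = -70*(1 + 49265)*(1/72010) = -70*49266*(1/72010) = -3448620*1/72010 = -344862/7201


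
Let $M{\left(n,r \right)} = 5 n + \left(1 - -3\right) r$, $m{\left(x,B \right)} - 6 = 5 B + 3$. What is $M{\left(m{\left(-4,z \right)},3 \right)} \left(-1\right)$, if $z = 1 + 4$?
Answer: $-182$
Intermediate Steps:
$z = 5$
$m{\left(x,B \right)} = 9 + 5 B$ ($m{\left(x,B \right)} = 6 + \left(5 B + 3\right) = 6 + \left(3 + 5 B\right) = 9 + 5 B$)
$M{\left(n,r \right)} = 4 r + 5 n$ ($M{\left(n,r \right)} = 5 n + \left(1 + 3\right) r = 5 n + 4 r = 4 r + 5 n$)
$M{\left(m{\left(-4,z \right)},3 \right)} \left(-1\right) = \left(4 \cdot 3 + 5 \left(9 + 5 \cdot 5\right)\right) \left(-1\right) = \left(12 + 5 \left(9 + 25\right)\right) \left(-1\right) = \left(12 + 5 \cdot 34\right) \left(-1\right) = \left(12 + 170\right) \left(-1\right) = 182 \left(-1\right) = -182$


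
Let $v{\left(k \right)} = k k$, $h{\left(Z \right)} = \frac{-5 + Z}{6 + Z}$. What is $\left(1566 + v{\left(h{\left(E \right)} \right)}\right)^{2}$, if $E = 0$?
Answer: $\frac{3181072801}{1296} \approx 2.4545 \cdot 10^{6}$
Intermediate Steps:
$h{\left(Z \right)} = \frac{-5 + Z}{6 + Z}$
$v{\left(k \right)} = k^{2}$
$\left(1566 + v{\left(h{\left(E \right)} \right)}\right)^{2} = \left(1566 + \left(\frac{-5 + 0}{6 + 0}\right)^{2}\right)^{2} = \left(1566 + \left(\frac{1}{6} \left(-5\right)\right)^{2}\right)^{2} = \left(1566 + \left(- \frac{5}{6}\right)^{2}\right)^{2} = \left(1566 + \frac{25}{36}\right)^{2} = \left(\frac{56401}{36}\right)^{2} = \frac{3181072801}{1296}$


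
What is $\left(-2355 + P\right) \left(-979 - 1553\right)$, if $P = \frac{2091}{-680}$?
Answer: $\frac{59706459}{10} \approx 5.9706 \cdot 10^{6}$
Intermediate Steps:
$P = - \frac{123}{40}$ ($P = 2091 \left(- \frac{1}{680}\right) = - \frac{123}{40} \approx -3.075$)
$\left(-2355 + P\right) \left(-979 - 1553\right) = \left(-2355 - \frac{123}{40}\right) \left(-979 - 1553\right) = \left(- \frac{94323}{40}\right) \left(-2532\right) = \frac{59706459}{10}$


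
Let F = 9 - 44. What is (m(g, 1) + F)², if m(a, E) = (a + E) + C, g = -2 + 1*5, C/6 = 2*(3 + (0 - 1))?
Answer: 49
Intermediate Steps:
C = 24 (C = 6*(2*(3 + (0 - 1))) = 6*(2*(3 - 1)) = 6*(2*2) = 6*4 = 24)
g = 3 (g = -2 + 5 = 3)
m(a, E) = 24 + E + a (m(a, E) = (a + E) + 24 = (E + a) + 24 = 24 + E + a)
F = -35
(m(g, 1) + F)² = ((24 + 1 + 3) - 35)² = (28 - 35)² = (-7)² = 49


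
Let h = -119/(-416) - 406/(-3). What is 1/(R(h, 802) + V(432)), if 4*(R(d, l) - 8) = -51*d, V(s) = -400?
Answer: -1664/3529589 ≈ -0.00047144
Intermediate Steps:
h = 169253/1248 (h = -119*(-1/416) - 406*(-⅓) = 119/416 + 406/3 = 169253/1248 ≈ 135.62)
R(d, l) = 8 - 51*d/4 (R(d, l) = 8 + (-51*d)/4 = 8 - 51*d/4)
1/(R(h, 802) + V(432)) = 1/((8 - 51/4*169253/1248) - 400) = 1/((8 - 2877301/1664) - 400) = 1/(-2863989/1664 - 400) = 1/(-3529589/1664) = -1664/3529589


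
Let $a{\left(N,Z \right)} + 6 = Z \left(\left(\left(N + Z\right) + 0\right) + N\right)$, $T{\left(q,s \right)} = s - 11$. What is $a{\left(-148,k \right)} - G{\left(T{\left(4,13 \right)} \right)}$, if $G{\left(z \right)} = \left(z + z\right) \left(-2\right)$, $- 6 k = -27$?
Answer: $- \frac{5239}{4} \approx -1309.8$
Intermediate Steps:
$T{\left(q,s \right)} = -11 + s$
$k = \frac{9}{2}$ ($k = \left(- \frac{1}{6}\right) \left(-27\right) = \frac{9}{2} \approx 4.5$)
$G{\left(z \right)} = - 4 z$ ($G{\left(z \right)} = 2 z \left(-2\right) = - 4 z$)
$a{\left(N,Z \right)} = -6 + Z \left(Z + 2 N\right)$ ($a{\left(N,Z \right)} = -6 + Z \left(\left(\left(N + Z\right) + 0\right) + N\right) = -6 + Z \left(\left(N + Z\right) + N\right) = -6 + Z \left(Z + 2 N\right)$)
$a{\left(-148,k \right)} - G{\left(T{\left(4,13 \right)} \right)} = \left(-6 + \left(\frac{9}{2}\right)^{2} + 2 \left(-148\right) \frac{9}{2}\right) - - 4 \left(-11 + 13\right) = \left(-6 + \frac{81}{4} - 1332\right) - \left(-4\right) 2 = - \frac{5271}{4} - -8 = - \frac{5271}{4} + 8 = - \frac{5239}{4}$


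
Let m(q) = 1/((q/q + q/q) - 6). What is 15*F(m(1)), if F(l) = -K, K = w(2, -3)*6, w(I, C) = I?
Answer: -180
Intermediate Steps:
m(q) = -¼ (m(q) = 1/((1 + 1) - 6) = 1/(2 - 6) = 1/(-4) = -¼)
K = 12 (K = 2*6 = 12)
F(l) = -12 (F(l) = -1*12 = -12)
15*F(m(1)) = 15*(-12) = -180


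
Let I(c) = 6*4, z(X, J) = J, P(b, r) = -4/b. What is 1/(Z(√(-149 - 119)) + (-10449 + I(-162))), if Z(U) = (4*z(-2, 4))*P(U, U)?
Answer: -698475/7281602899 - 32*I*√67/7281602899 ≈ -9.5923e-5 - 3.5972e-8*I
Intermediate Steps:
I(c) = 24
Z(U) = -64/U (Z(U) = (4*4)*(-4/U) = 16*(-4/U) = -64/U)
1/(Z(√(-149 - 119)) + (-10449 + I(-162))) = 1/(-64/√(-149 - 119) + (-10449 + 24)) = 1/(-64*(-I*√67/134) - 10425) = 1/(-(-32)*I*√67/67 - 10425) = 1/(32*I*√67/67 - 10425) = 1/(-10425 + 32*I*√67/67)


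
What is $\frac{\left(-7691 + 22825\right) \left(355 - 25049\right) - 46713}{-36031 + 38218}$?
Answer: $- \frac{373765709}{2187} \approx -1.709 \cdot 10^{5}$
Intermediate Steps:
$\frac{\left(-7691 + 22825\right) \left(355 - 25049\right) - 46713}{-36031 + 38218} = \frac{15134 \left(-24694\right) - 46713}{2187} = \left(-373718996 - 46713\right) \frac{1}{2187} = \left(-373765709\right) \frac{1}{2187} = - \frac{373765709}{2187}$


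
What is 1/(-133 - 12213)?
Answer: -1/12346 ≈ -8.0998e-5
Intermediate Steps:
1/(-133 - 12213) = 1/(-12346) = -1/12346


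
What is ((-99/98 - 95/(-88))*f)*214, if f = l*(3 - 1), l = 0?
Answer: 0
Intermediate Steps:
f = 0 (f = 0*(3 - 1) = 0*2 = 0)
((-99/98 - 95/(-88))*f)*214 = ((-99/98 - 95/(-88))*0)*214 = ((-99*1/98 - 95*(-1/88))*0)*214 = ((-99/98 + 95/88)*0)*214 = ((299/4312)*0)*214 = 0*214 = 0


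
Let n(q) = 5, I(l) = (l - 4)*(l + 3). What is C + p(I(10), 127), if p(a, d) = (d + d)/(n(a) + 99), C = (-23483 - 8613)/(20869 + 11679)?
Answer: 616151/423124 ≈ 1.4562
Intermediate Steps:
I(l) = (-4 + l)*(3 + l)
C = -8024/8137 (C = -32096/32548 = -32096*1/32548 = -8024/8137 ≈ -0.98611)
p(a, d) = d/52 (p(a, d) = (d + d)/(5 + 99) = (2*d)/104 = (2*d)*(1/104) = d/52)
C + p(I(10), 127) = -8024/8137 + (1/52)*127 = -8024/8137 + 127/52 = 616151/423124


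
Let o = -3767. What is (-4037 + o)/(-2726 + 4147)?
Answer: -7804/1421 ≈ -5.4919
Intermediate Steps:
(-4037 + o)/(-2726 + 4147) = (-4037 - 3767)/(-2726 + 4147) = -7804/1421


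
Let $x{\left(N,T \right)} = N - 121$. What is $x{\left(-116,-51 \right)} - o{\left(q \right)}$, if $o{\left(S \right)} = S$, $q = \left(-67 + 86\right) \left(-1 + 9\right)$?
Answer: $-389$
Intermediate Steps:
$x{\left(N,T \right)} = -121 + N$
$q = 152$ ($q = 19 \cdot 8 = 152$)
$x{\left(-116,-51 \right)} - o{\left(q \right)} = \left(-121 - 116\right) - 152 = -237 - 152 = -389$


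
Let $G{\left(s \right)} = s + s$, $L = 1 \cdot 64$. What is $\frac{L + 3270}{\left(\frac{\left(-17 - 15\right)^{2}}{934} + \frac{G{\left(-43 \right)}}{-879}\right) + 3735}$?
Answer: $\frac{1368583662}{1533681565} \approx 0.89235$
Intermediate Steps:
$L = 64$
$G{\left(s \right)} = 2 s$
$\frac{L + 3270}{\left(\frac{\left(-17 - 15\right)^{2}}{934} + \frac{G{\left(-43 \right)}}{-879}\right) + 3735} = \frac{64 + 3270}{\left(\frac{\left(-17 - 15\right)^{2}}{934} + \frac{2 \left(-43\right)}{-879}\right) + 3735} = \frac{3334}{\left(\left(-32\right)^{2} \cdot \frac{1}{934} - - \frac{86}{879}\right) + 3735} = \frac{3334}{\left(1024 \cdot \frac{1}{934} + \frac{86}{879}\right) + 3735} = \frac{3334}{\left(\frac{512}{467} + \frac{86}{879}\right) + 3735} = \frac{3334}{\frac{490210}{410493} + 3735} = \frac{3334}{\frac{1533681565}{410493}} = 3334 \cdot \frac{410493}{1533681565} = \frac{1368583662}{1533681565}$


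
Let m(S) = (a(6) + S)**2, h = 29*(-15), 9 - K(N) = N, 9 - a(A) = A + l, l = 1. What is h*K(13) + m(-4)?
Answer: 1744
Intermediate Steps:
a(A) = 8 - A (a(A) = 9 - (A + 1) = 9 - (1 + A) = 9 + (-1 - A) = 8 - A)
K(N) = 9 - N
h = -435
m(S) = (2 + S)**2 (m(S) = ((8 - 1*6) + S)**2 = ((8 - 6) + S)**2 = (2 + S)**2)
h*K(13) + m(-4) = -435*(9 - 1*13) + (2 - 4)**2 = -435*(9 - 13) + (-2)**2 = -435*(-4) + 4 = 1740 + 4 = 1744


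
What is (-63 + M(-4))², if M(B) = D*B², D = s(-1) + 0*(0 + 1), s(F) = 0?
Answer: 3969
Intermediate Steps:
D = 0 (D = 0 + 0*(0 + 1) = 0 + 0*1 = 0 + 0 = 0)
M(B) = 0 (M(B) = 0*B² = 0)
(-63 + M(-4))² = (-63 + 0)² = (-63)² = 3969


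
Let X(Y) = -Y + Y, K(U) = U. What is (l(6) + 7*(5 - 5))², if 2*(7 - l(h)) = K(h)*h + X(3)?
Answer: 121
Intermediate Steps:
X(Y) = 0
l(h) = 7 - h²/2 (l(h) = 7 - (h*h + 0)/2 = 7 - (h² + 0)/2 = 7 - h²/2)
(l(6) + 7*(5 - 5))² = ((7 - ½*6²) + 7*(5 - 5))² = ((7 - ½*36) + 7*0)² = ((7 - 18) + 0)² = (-11 + 0)² = (-11)² = 121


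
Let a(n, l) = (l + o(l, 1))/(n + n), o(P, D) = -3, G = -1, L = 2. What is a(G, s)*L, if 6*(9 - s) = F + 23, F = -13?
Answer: -13/3 ≈ -4.3333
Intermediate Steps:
s = 22/3 (s = 9 - (-13 + 23)/6 = 9 - ⅙*10 = 9 - 5/3 = 22/3 ≈ 7.3333)
a(n, l) = (-3 + l)/(2*n) (a(n, l) = (l - 3)/(n + n) = (-3 + l)/((2*n)) = (-3 + l)*(1/(2*n)) = (-3 + l)/(2*n))
a(G, s)*L = ((½)*(-3 + 22/3)/(-1))*2 = ((½)*(-1)*(13/3))*2 = -13/6*2 = -13/3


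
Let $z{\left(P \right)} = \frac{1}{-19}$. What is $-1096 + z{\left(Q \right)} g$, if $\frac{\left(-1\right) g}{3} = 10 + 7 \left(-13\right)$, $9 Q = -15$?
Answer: $- \frac{21067}{19} \approx -1108.8$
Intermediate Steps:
$Q = - \frac{5}{3}$ ($Q = \frac{1}{9} \left(-15\right) = - \frac{5}{3} \approx -1.6667$)
$g = 243$ ($g = - 3 \left(10 + 7 \left(-13\right)\right) = - 3 \left(10 - 91\right) = \left(-3\right) \left(-81\right) = 243$)
$z{\left(P \right)} = - \frac{1}{19}$
$-1096 + z{\left(Q \right)} g = -1096 - \frac{243}{19} = - \frac{21067}{19}$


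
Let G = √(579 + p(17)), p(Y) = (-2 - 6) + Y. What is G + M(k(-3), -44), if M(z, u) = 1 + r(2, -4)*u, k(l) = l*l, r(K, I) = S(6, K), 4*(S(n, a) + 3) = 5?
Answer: 78 + 14*√3 ≈ 102.25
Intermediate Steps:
S(n, a) = -7/4 (S(n, a) = -3 + (¼)*5 = -3 + 5/4 = -7/4)
r(K, I) = -7/4
k(l) = l²
p(Y) = -8 + Y
M(z, u) = 1 - 7*u/4
G = 14*√3 (G = √(579 + (-8 + 17)) = √(579 + 9) = √588 = 14*√3 ≈ 24.249)
G + M(k(-3), -44) = 14*√3 + (1 - 7/4*(-44)) = 14*√3 + (1 + 77) = 14*√3 + 78 = 78 + 14*√3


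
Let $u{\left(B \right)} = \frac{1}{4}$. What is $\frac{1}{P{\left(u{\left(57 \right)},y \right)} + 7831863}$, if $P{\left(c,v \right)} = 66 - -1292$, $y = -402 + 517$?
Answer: $\frac{1}{7833221} \approx 1.2766 \cdot 10^{-7}$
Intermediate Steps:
$u{\left(B \right)} = \frac{1}{4}$
$y = 115$
$P{\left(c,v \right)} = 1358$ ($P{\left(c,v \right)} = 66 + 1292 = 1358$)
$\frac{1}{P{\left(u{\left(57 \right)},y \right)} + 7831863} = \frac{1}{1358 + 7831863} = \frac{1}{7833221}$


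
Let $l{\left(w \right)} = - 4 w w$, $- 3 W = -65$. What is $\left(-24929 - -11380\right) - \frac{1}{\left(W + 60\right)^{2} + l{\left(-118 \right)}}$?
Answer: $- \frac{5978347202}{441239} \approx -13549.0$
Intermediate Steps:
$W = \frac{65}{3}$ ($W = \left(- \frac{1}{3}\right) \left(-65\right) = \frac{65}{3} \approx 21.667$)
$l{\left(w \right)} = - 4 w^{2}$
$\left(-24929 - -11380\right) - \frac{1}{\left(W + 60\right)^{2} + l{\left(-118 \right)}} = \left(-24929 - -11380\right) - \frac{1}{\left(\frac{65}{3} + 60\right)^{2} - 4 \left(-118\right)^{2}} = \left(-24929 + 11380\right) - \frac{1}{\left(\frac{245}{3}\right)^{2} - 55696} = -13549 - \frac{1}{\frac{60025}{9} - 55696} = -13549 - \frac{1}{- \frac{441239}{9}} = -13549 - - \frac{9}{441239} = -13549 + \frac{9}{441239} = - \frac{5978347202}{441239}$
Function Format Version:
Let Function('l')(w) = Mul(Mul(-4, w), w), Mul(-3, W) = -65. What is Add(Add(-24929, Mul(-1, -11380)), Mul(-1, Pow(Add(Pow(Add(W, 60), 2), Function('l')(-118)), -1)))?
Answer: Rational(-5978347202, 441239) ≈ -13549.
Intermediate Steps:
W = Rational(65, 3) (W = Mul(Rational(-1, 3), -65) = Rational(65, 3) ≈ 21.667)
Function('l')(w) = Mul(-4, Pow(w, 2))
Add(Add(-24929, Mul(-1, -11380)), Mul(-1, Pow(Add(Pow(Add(W, 60), 2), Function('l')(-118)), -1))) = Add(Add(-24929, Mul(-1, -11380)), Mul(-1, Pow(Add(Pow(Add(Rational(65, 3), 60), 2), Mul(-4, Pow(-118, 2))), -1))) = Add(Add(-24929, 11380), Mul(-1, Pow(Add(Pow(Rational(245, 3), 2), Mul(-4, 13924)), -1))) = Add(-13549, Mul(-1, Pow(Add(Rational(60025, 9), -55696), -1))) = Add(-13549, Mul(-1, Pow(Rational(-441239, 9), -1))) = Add(-13549, Mul(-1, Rational(-9, 441239))) = Add(-13549, Rational(9, 441239)) = Rational(-5978347202, 441239)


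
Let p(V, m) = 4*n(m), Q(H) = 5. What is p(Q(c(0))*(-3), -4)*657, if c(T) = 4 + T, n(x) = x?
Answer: -10512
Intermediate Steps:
p(V, m) = 4*m
p(Q(c(0))*(-3), -4)*657 = (4*(-4))*657 = -16*657 = -10512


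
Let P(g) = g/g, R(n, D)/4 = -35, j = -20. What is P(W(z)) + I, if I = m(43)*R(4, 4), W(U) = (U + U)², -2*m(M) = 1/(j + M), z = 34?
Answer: 93/23 ≈ 4.0435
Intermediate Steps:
R(n, D) = -140 (R(n, D) = 4*(-35) = -140)
m(M) = -1/(2*(-20 + M))
W(U) = 4*U² (W(U) = (2*U)² = 4*U²)
I = 70/23 (I = -1/(-40 + 2*43)*(-140) = -1/(-40 + 86)*(-140) = -1/46*(-140) = 70/23 ≈ 3.0435)
P(g) = 1
P(W(z)) + I = 1 + 70/23 = 93/23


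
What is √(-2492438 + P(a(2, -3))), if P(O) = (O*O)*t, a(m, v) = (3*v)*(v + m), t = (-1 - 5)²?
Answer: I*√2489522 ≈ 1577.8*I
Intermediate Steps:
t = 36 (t = (-6)² = 36)
a(m, v) = 3*v*(m + v) (a(m, v) = (3*v)*(m + v) = 3*v*(m + v))
P(O) = 36*O² (P(O) = (O*O)*36 = O²*36 = 36*O²)
√(-2492438 + P(a(2, -3))) = √(-2492438 + 36*(3*(-3)*(2 - 3))²) = √(-2492438 + 36*(3*(-3)*(-1))²) = √(-2492438 + 36*9²) = √(-2492438 + 36*81) = √(-2492438 + 2916) = √(-2489522) = I*√2489522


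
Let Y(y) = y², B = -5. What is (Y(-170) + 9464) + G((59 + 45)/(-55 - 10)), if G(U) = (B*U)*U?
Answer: 191756/5 ≈ 38351.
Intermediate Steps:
G(U) = -5*U² (G(U) = (-5*U)*U = -5*U²)
(Y(-170) + 9464) + G((59 + 45)/(-55 - 10)) = ((-170)² + 9464) - 5*(59 + 45)²/(-55 - 10)² = (28900 + 9464) - 5*(104/(-65))² = 38364 - 5*(104*(-1/65))² = 38364 - 5*(-8/5)² = 38364 - 5*64/25 = 38364 - 64/5 = 191756/5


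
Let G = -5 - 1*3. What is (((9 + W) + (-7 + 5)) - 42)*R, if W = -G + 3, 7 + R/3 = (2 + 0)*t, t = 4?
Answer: -72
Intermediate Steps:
G = -8 (G = -5 - 3 = -8)
R = 3 (R = -21 + 3*((2 + 0)*4) = -21 + 3*(2*4) = -21 + 3*8 = -21 + 24 = 3)
W = 11 (W = -1*(-8) + 3 = 8 + 3 = 11)
(((9 + W) + (-7 + 5)) - 42)*R = (((9 + 11) + (-7 + 5)) - 42)*3 = ((20 - 2) - 42)*3 = (18 - 42)*3 = -24*3 = -72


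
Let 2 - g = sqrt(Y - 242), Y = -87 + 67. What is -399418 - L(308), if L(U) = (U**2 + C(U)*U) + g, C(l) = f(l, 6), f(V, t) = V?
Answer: -589148 + I*sqrt(262) ≈ -5.8915e+5 + 16.186*I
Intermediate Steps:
C(l) = l
Y = -20
g = 2 - I*sqrt(262) (g = 2 - sqrt(-20 - 242) = 2 - sqrt(-262) = 2 - I*sqrt(262) ≈ 2.0 - 16.186*I)
L(U) = 2 + 2*U**2 - I*sqrt(262) (L(U) = (U**2 + U*U) + (2 - I*sqrt(262)) = (U**2 + U**2) + (2 - I*sqrt(262)) = 2*U**2 + (2 - I*sqrt(262)) = 2 + 2*U**2 - I*sqrt(262))
-399418 - L(308) = -399418 - (2 + 2*308**2 - I*sqrt(262)) = -399418 - (2 + 2*94864 - I*sqrt(262)) = -399418 - (2 + 189728 - I*sqrt(262)) = -399418 - (189730 - I*sqrt(262)) = -399418 + (-189730 + I*sqrt(262)) = -589148 + I*sqrt(262)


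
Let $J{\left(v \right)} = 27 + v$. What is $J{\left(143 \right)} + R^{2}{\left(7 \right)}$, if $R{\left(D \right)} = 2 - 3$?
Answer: $171$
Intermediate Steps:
$R{\left(D \right)} = -1$
$J{\left(143 \right)} + R^{2}{\left(7 \right)} = \left(27 + 143\right) + \left(-1\right)^{2} = 170 + 1 = 171$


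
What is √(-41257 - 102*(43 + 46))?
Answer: I*√50335 ≈ 224.35*I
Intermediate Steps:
√(-41257 - 102*(43 + 46)) = √(-41257 - 102*89) = √(-41257 - 9078) = √(-50335) = I*√50335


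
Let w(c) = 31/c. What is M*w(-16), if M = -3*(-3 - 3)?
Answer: -279/8 ≈ -34.875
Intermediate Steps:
M = 18 (M = -3*(-6) = 18)
M*w(-16) = 18*(31/(-16)) = 18*(31*(-1/16)) = 18*(-31/16) = -279/8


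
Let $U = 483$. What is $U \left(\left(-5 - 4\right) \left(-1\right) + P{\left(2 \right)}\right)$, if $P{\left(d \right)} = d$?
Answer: $5313$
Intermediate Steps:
$U \left(\left(-5 - 4\right) \left(-1\right) + P{\left(2 \right)}\right) = 483 \left(\left(-5 - 4\right) \left(-1\right) + 2\right) = 483 \left(\left(-9\right) \left(-1\right) + 2\right) = 483 \left(9 + 2\right) = 483 \cdot 11 = 5313$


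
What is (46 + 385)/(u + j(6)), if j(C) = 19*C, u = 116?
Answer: 431/230 ≈ 1.8739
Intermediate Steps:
(46 + 385)/(u + j(6)) = (46 + 385)/(116 + 19*6) = 431/(116 + 114) = 431/230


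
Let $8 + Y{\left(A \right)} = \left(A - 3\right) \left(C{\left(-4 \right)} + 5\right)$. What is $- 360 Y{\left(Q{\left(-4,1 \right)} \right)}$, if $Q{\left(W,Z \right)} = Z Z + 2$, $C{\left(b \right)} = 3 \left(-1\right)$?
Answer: $2880$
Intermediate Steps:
$C{\left(b \right)} = -3$
$Q{\left(W,Z \right)} = 2 + Z^{2}$ ($Q{\left(W,Z \right)} = Z^{2} + 2 = 2 + Z^{2}$)
$Y{\left(A \right)} = -14 + 2 A$ ($Y{\left(A \right)} = -8 + \left(A - 3\right) \left(-3 + 5\right) = -8 + \left(-3 + A\right) 2 = -8 + \left(-6 + 2 A\right) = -14 + 2 A$)
$- 360 Y{\left(Q{\left(-4,1 \right)} \right)} = - 360 \left(-14 + 2 \left(2 + 1^{2}\right)\right) = - 360 \left(-14 + 2 \left(2 + 1\right)\right) = - 360 \left(-14 + 2 \cdot 3\right) = - 360 \left(-14 + 6\right) = \left(-360\right) \left(-8\right) = 2880$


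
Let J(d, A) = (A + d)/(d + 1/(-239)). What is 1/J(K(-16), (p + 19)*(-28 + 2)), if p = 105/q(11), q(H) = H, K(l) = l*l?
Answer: -673013/1278172 ≈ -0.52654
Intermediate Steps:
K(l) = l²
p = 105/11 ≈ 9.5455
J(d, A) = (A + d)/(-1/239 + d) (J(d, A) = (A + d)/(d - 1/239) = (A + d)/(-1/239 + d))
1/J(K(-16), (p + 19)*(-28 + 2)) = 1/(239*((105/11 + 19)*(-28 + 2) + (-16)²)/(-1 + 239*(-16)²)) = 1/(239*((314/11)*(-26) + 256)/(-1 + 239*256)) = 1/(239*(-8164/11 + 256)/(-1 + 61184)) = 1/(239*(-5348/11)/61183) = 1/(239*(1/61183)*(-5348/11)) = 1/(-1278172/673013) = -673013/1278172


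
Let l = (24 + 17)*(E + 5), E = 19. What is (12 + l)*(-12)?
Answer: -11952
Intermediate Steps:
l = 984 (l = (24 + 17)*(19 + 5) = 41*24 = 984)
(12 + l)*(-12) = (12 + 984)*(-12) = 996*(-12) = -11952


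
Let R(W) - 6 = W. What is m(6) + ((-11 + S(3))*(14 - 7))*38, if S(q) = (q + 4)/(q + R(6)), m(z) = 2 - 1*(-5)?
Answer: -41923/15 ≈ -2794.9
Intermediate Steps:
R(W) = 6 + W
m(z) = 7 (m(z) = 2 + 5 = 7)
S(q) = (4 + q)/(12 + q) (S(q) = (q + 4)/(q + (6 + 6)) = (4 + q)/(q + 12) = (4 + q)/(12 + q))
m(6) + ((-11 + S(3))*(14 - 7))*38 = 7 + ((-11 + (4 + 3)/(12 + 3))*(14 - 7))*38 = 7 + ((-11 + 7/15)*7)*38 = 7 - 158/15*7*38 = 7 - 1106/15*38 = 7 - 42028/15 = -41923/15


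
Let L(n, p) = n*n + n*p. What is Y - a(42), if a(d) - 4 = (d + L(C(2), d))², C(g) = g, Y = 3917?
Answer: -12987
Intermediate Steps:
L(n, p) = n² + n*p
a(d) = 4 + (4 + 3*d)² (a(d) = 4 + (d + 2*(2 + d))² = 4 + (d + (4 + 2*d))² = 4 + (4 + 3*d)²)
Y - a(42) = 3917 - (4 + (4 + 3*42)²) = 3917 - (4 + (4 + 126)²) = 3917 - (4 + 130²) = 3917 - (4 + 16900) = 3917 - 1*16904 = 3917 - 16904 = -12987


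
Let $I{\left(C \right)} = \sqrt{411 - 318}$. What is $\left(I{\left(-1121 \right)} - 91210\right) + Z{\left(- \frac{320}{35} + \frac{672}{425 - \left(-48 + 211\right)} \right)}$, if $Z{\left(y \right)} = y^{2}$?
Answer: $- \frac{76661100666}{840889} + \sqrt{93} \approx -91157.0$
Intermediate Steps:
$I{\left(C \right)} = \sqrt{93}$
$\left(I{\left(-1121 \right)} - 91210\right) + Z{\left(- \frac{320}{35} + \frac{672}{425 - \left(-48 + 211\right)} \right)} = \left(\sqrt{93} - 91210\right) + \left(- \frac{320}{35} + \frac{672}{425 - \left(-48 + 211\right)}\right)^{2} = \left(-91210 + \sqrt{93}\right) + \left(\left(-320\right) \frac{1}{35} + \frac{672}{425 - 163}\right)^{2} = \left(-91210 + \sqrt{93}\right) + \left(- \frac{64}{7} + \frac{672}{425 - 163}\right)^{2} = \left(-91210 + \sqrt{93}\right) + \left(- \frac{64}{7} + \frac{672}{262}\right)^{2} = \left(-91210 + \sqrt{93}\right) + \left(- \frac{64}{7} + 672 \cdot \frac{1}{262}\right)^{2} = \left(-91210 + \sqrt{93}\right) + \left(- \frac{64}{7} + \frac{336}{131}\right)^{2} = \left(-91210 + \sqrt{93}\right) + \left(- \frac{6032}{917}\right)^{2} = \left(-91210 + \sqrt{93}\right) + \frac{36385024}{840889} = - \frac{76661100666}{840889} + \sqrt{93}$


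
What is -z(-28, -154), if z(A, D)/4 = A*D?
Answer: -17248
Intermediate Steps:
z(A, D) = 4*A*D (z(A, D) = 4*(A*D) = 4*A*D)
-z(-28, -154) = -4*(-28)*(-154) = -1*17248 = -17248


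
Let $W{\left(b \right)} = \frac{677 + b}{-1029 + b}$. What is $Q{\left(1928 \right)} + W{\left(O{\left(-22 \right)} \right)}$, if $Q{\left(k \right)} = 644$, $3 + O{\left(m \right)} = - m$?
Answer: $\frac{324872}{505} \approx 643.31$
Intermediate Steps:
$O{\left(m \right)} = -3 - m$
$W{\left(b \right)} = \frac{677 + b}{-1029 + b}$
$Q{\left(1928 \right)} + W{\left(O{\left(-22 \right)} \right)} = 644 + \frac{677 - -19}{-1029 - -19} = 644 + \frac{677 + \left(-3 + 22\right)}{-1029 + \left(-3 + 22\right)} = 644 + \frac{677 + 19}{-1029 + 19} = 644 + \frac{1}{-1010} \cdot 696 = 644 - \frac{348}{505} = \frac{324872}{505}$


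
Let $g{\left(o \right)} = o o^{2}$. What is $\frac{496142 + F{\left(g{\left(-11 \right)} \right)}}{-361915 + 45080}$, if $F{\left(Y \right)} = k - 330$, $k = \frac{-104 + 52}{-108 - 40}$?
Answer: $- \frac{18345057}{11722895} \approx -1.5649$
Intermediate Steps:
$g{\left(o \right)} = o^{3}$
$k = \frac{13}{37}$ ($k = - \frac{52}{-148} = \left(-52\right) \left(- \frac{1}{148}\right) = \frac{13}{37} \approx 0.35135$)
$F{\left(Y \right)} = - \frac{12197}{37}$ ($F{\left(Y \right)} = \frac{13}{37} - 330 = - \frac{12197}{37}$)
$\frac{496142 + F{\left(g{\left(-11 \right)} \right)}}{-361915 + 45080} = \frac{496142 - \frac{12197}{37}}{-361915 + 45080} = \frac{18345057}{37 \left(-316835\right)} = \frac{18345057}{37} \left(- \frac{1}{316835}\right) = - \frac{18345057}{11722895}$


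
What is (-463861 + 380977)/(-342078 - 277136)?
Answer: 41442/309607 ≈ 0.13385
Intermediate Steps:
(-463861 + 380977)/(-342078 - 277136) = -82884/(-619214) = -82884*(-1/619214) = 41442/309607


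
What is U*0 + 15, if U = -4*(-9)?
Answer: 15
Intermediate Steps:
U = 36
U*0 + 15 = 36*0 + 15 = 0 + 15 = 15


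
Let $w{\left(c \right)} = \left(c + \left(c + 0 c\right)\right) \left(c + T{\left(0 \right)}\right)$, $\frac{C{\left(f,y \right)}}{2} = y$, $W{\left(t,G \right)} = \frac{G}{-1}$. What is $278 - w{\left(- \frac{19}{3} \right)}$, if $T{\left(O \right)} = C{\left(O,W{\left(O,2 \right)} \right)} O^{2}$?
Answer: $\frac{1780}{9} \approx 197.78$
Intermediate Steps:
$W{\left(t,G \right)} = - G$ ($W{\left(t,G \right)} = G \left(-1\right) = - G$)
$C{\left(f,y \right)} = 2 y$
$T{\left(O \right)} = - 4 O^{2}$ ($T{\left(O \right)} = 2 \left(\left(-1\right) 2\right) O^{2} = 2 \left(-2\right) O^{2} = - 4 O^{2}$)
$w{\left(c \right)} = 2 c^{2}$ ($w{\left(c \right)} = \left(c + \left(c + 0 c\right)\right) \left(c - 4 \cdot 0^{2}\right) = \left(c + \left(c + 0\right)\right) \left(c - 0\right) = \left(c + c\right) \left(c + 0\right) = 2 c c = 2 c^{2}$)
$278 - w{\left(- \frac{19}{3} \right)} = 278 - 2 \left(- \frac{19}{3}\right)^{2} = 278 - 2 \cdot \frac{361}{9} = 278 - \frac{722}{9} = \frac{1780}{9}$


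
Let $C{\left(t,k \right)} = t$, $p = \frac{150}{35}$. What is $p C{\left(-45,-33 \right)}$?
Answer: $- \frac{1350}{7} \approx -192.86$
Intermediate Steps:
$p = \frac{30}{7}$ ($p = 150 \cdot \frac{1}{35} = \frac{30}{7} \approx 4.2857$)
$p C{\left(-45,-33 \right)} = \frac{30}{7} \left(-45\right) = - \frac{1350}{7}$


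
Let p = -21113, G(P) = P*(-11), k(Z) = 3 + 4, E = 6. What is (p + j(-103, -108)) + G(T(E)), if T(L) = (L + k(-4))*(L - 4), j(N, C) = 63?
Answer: -21336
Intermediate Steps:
k(Z) = 7
T(L) = (-4 + L)*(7 + L) (T(L) = (L + 7)*(L - 4) = (7 + L)*(-4 + L) = (-4 + L)*(7 + L))
G(P) = -11*P
(p + j(-103, -108)) + G(T(E)) = (-21113 + 63) - 11*(-28 + 6² + 3*6) = -21050 - 11*(-28 + 36 + 18) = -21050 - 11*26 = -21050 - 286 = -21336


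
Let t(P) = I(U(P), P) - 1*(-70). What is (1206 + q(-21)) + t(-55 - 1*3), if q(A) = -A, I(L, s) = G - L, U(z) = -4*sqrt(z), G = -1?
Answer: 1296 + 4*I*sqrt(58) ≈ 1296.0 + 30.463*I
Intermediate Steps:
I(L, s) = -1 - L
t(P) = 69 + 4*sqrt(P) (t(P) = (-1 - (-4)*sqrt(P)) - 1*(-70) = (-1 + 4*sqrt(P)) + 70 = 69 + 4*sqrt(P))
(1206 + q(-21)) + t(-55 - 1*3) = (1206 - 1*(-21)) + (69 + 4*sqrt(-55 - 1*3)) = (1206 + 21) + (69 + 4*sqrt(-55 - 3)) = 1227 + (69 + 4*sqrt(-58)) = 1227 + (69 + 4*(I*sqrt(58))) = 1227 + (69 + 4*I*sqrt(58)) = 1296 + 4*I*sqrt(58)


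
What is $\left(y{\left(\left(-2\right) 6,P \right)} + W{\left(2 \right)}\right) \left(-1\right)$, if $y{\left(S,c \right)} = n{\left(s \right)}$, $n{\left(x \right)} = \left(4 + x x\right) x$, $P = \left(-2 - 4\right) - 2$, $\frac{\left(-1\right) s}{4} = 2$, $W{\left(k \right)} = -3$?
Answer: $547$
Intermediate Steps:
$s = -8$ ($s = \left(-4\right) 2 = -8$)
$P = -8$ ($P = \left(-2 - 4\right) - 2 = -6 - 2 = -8$)
$n{\left(x \right)} = x \left(4 + x^{2}\right)$ ($n{\left(x \right)} = \left(4 + x^{2}\right) x = x \left(4 + x^{2}\right)$)
$y{\left(S,c \right)} = -544$ ($y{\left(S,c \right)} = - 8 \left(4 + \left(-8\right)^{2}\right) = - 8 \left(4 + 64\right) = \left(-8\right) 68 = -544$)
$\left(y{\left(\left(-2\right) 6,P \right)} + W{\left(2 \right)}\right) \left(-1\right) = \left(-544 - 3\right) \left(-1\right) = \left(-547\right) \left(-1\right) = 547$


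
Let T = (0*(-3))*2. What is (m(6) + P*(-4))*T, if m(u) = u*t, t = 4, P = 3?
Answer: 0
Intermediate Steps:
m(u) = 4*u (m(u) = u*4 = 4*u)
T = 0 (T = 0*2 = 0)
(m(6) + P*(-4))*T = (4*6 + 3*(-4))*0 = (24 - 12)*0 = 12*0 = 0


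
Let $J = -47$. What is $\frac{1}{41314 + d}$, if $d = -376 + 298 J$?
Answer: $\frac{1}{26932} \approx 3.7131 \cdot 10^{-5}$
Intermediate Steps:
$d = -14382$ ($d = -376 + 298 \left(-47\right) = -376 - 14006 = -14382$)
$\frac{1}{41314 + d} = \frac{1}{41314 - 14382} = \frac{1}{26932}$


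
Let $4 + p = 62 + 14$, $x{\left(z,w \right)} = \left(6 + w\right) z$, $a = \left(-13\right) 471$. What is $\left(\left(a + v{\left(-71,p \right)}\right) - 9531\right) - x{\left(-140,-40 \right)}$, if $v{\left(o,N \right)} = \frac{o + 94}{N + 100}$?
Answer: $- \frac{3511185}{172} \approx -20414.0$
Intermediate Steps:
$a = -6123$
$x{\left(z,w \right)} = z \left(6 + w\right)$
$p = 72$ ($p = -4 + \left(62 + 14\right) = -4 + 76 = 72$)
$v{\left(o,N \right)} = \frac{94 + o}{100 + N}$
$\left(\left(a + v{\left(-71,p \right)}\right) - 9531\right) - x{\left(-140,-40 \right)} = \left(\left(-6123 + \frac{94 - 71}{100 + 72}\right) - 9531\right) - - 140 \left(6 - 40\right) = \left(\left(-6123 + \frac{1}{172} \cdot 23\right) - 9531\right) - \left(-140\right) \left(-34\right) = \left(\left(-6123 + \frac{1}{172} \cdot 23\right) - 9531\right) - 4760 = \left(\left(-6123 + \frac{23}{172}\right) - 9531\right) - 4760 = \left(- \frac{1053133}{172} - 9531\right) - 4760 = - \frac{2692465}{172} - 4760 = - \frac{3511185}{172}$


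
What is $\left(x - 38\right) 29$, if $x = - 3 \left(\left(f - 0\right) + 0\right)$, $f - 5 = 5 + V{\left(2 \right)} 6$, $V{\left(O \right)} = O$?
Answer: $-3016$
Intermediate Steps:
$f = 22$ ($f = 5 + \left(5 + 2 \cdot 6\right) = 5 + \left(5 + 12\right) = 5 + 17 = 22$)
$x = -66$ ($x = - 3 \left(\left(22 - 0\right) + 0\right) = - 3 \left(\left(22 + 0\right) + 0\right) = - 3 \left(22 + 0\right) = \left(-3\right) 22 = -66$)
$\left(x - 38\right) 29 = \left(-66 - 38\right) 29 = \left(-104\right) 29 = -3016$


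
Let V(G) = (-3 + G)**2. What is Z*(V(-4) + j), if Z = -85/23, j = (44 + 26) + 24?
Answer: -12155/23 ≈ -528.48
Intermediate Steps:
j = 94 (j = 70 + 24 = 94)
Z = -85/23 (Z = -85*1/23 = -85/23 ≈ -3.6957)
Z*(V(-4) + j) = -85*((-3 - 4)**2 + 94)/23 = -85*((-7)**2 + 94)/23 = -85*(49 + 94)/23 = -85/23*143 = -12155/23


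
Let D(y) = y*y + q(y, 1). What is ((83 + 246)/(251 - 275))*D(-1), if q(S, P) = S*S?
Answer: -329/12 ≈ -27.417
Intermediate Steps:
q(S, P) = S²
D(y) = 2*y² (D(y) = y*y + y² = y² + y² = 2*y²)
((83 + 246)/(251 - 275))*D(-1) = ((83 + 246)/(251 - 275))*(2*(-1)²) = (329/(-24))*(2*1) = (329*(-1/24))*2 = -329/24*2 = -329/12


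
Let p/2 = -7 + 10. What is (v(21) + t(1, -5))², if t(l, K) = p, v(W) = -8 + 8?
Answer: 36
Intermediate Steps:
v(W) = 0
p = 6 (p = 2*(-7 + 10) = 2*3 = 6)
t(l, K) = 6
(v(21) + t(1, -5))² = (0 + 6)² = 6² = 36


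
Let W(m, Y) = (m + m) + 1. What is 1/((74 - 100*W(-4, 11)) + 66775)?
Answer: 1/67549 ≈ 1.4804e-5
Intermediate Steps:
W(m, Y) = 1 + 2*m (W(m, Y) = 2*m + 1 = 1 + 2*m)
1/((74 - 100*W(-4, 11)) + 66775) = 1/((74 - 100*(1 + 2*(-4))) + 66775) = 1/((74 - 100*(1 - 8)) + 66775) = 1/((74 - 100*(-7)) + 66775) = 1/((74 + 700) + 66775) = 1/(774 + 66775) = 1/67549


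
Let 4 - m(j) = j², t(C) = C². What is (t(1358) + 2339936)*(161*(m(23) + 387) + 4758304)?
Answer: 19816257432600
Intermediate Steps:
m(j) = 4 - j²
(t(1358) + 2339936)*(161*(m(23) + 387) + 4758304) = (1358² + 2339936)*(161*((4 - 1*23²) + 387) + 4758304) = (1844164 + 2339936)*(161*((4 - 1*529) + 387) + 4758304) = 4184100*(161*((4 - 529) + 387) + 4758304) = 4184100*(161*(-525 + 387) + 4758304) = 4184100*(161*(-138) + 4758304) = 4184100*(-22218 + 4758304) = 4184100*4736086 = 19816257432600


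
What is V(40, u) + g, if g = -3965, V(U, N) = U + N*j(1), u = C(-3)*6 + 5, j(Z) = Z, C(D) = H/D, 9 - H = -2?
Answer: -3942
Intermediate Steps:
H = 11 (H = 9 - 1*(-2) = 9 + 2 = 11)
C(D) = 11/D
u = -17 (u = (11/(-3))*6 + 5 = (11*(-⅓))*6 + 5 = -11/3*6 + 5 = -22 + 5 = -17)
V(U, N) = N + U (V(U, N) = U + N*1 = U + N = N + U)
V(40, u) + g = (-17 + 40) - 3965 = 23 - 3965 = -3942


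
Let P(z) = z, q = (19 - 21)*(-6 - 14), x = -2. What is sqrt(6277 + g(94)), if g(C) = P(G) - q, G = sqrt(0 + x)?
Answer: sqrt(6237 + I*sqrt(2)) ≈ 78.975 + 0.009*I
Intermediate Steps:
q = 40 (q = -2*(-20) = 40)
G = I*sqrt(2) (G = sqrt(0 - 2) = sqrt(-2) = I*sqrt(2) ≈ 1.4142*I)
g(C) = -40 + I*sqrt(2) (g(C) = I*sqrt(2) - 1*40 = I*sqrt(2) - 40 = -40 + I*sqrt(2))
sqrt(6277 + g(94)) = sqrt(6277 + (-40 + I*sqrt(2))) = sqrt(6237 + I*sqrt(2))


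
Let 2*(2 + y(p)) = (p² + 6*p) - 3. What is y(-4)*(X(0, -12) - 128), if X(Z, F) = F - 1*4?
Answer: 1080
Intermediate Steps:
X(Z, F) = -4 + F (X(Z, F) = F - 4 = -4 + F)
y(p) = -7/2 + p²/2 + 3*p (y(p) = -2 + ((p² + 6*p) - 3)/2 = -2 + (-3 + p² + 6*p)/2 = -2 + (-3/2 + p²/2 + 3*p) = -7/2 + p²/2 + 3*p)
y(-4)*(X(0, -12) - 128) = (-7/2 + (½)*(-4)² + 3*(-4))*((-4 - 12) - 128) = (-7/2 + (½)*16 - 12)*(-16 - 128) = (-7/2 + 8 - 12)*(-144) = -15/2*(-144) = 1080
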